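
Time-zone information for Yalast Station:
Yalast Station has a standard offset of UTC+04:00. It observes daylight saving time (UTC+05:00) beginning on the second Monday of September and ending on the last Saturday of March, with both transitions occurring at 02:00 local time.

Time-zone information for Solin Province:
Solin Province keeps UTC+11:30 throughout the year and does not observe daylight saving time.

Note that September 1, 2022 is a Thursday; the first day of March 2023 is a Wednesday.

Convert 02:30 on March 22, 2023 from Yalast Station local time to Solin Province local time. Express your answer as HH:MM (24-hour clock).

09:00

1 September 2022 is a Thursday, so the first Monday is September 5 and the second is September 12.
1 March 2023 is a Wednesday, so Saturdays fall on 4, 11, 18, 25; the last is March 25.
March 22, 2023 lies within the daylight-saving period (12 September 2022 – 25 March 2023), so Yalast Station is on daylight time, UTC+05:00.
02:30 Yalast Station − 5h = 21:30 UTC (rolling into the previous day, 21 March 2023).
Solin Province has no daylight saving, so its offset is UTC+11:30 year-round.
21:30 UTC + 11h30m = 09:00 Solin Province (rolling into the next day, 22 March 2023).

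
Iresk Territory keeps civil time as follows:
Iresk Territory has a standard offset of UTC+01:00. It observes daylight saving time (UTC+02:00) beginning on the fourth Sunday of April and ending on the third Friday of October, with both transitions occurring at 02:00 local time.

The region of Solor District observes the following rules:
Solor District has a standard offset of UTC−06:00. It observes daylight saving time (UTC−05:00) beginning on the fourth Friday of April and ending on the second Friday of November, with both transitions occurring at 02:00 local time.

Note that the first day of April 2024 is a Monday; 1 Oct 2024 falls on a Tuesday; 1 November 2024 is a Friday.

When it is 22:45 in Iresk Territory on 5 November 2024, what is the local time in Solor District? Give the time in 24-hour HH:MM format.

16:45

1 April 2024 is a Monday, so the first Sunday is April 7 and the fourth is April 28.
1 October 2024 is a Tuesday, so the first Friday is October 4 and the third is October 18.
5 November 2024 is outside the daylight-saving period (28 April – 18 October), so Iresk Territory is on standard time, UTC+01:00.
22:45 Iresk Territory − 1h = 21:45 UTC.
1 April 2024 is a Monday, so the first Friday is April 5 and the fourth is April 26.
1 November 2024 is a Friday, so the first Friday is November 1 and the second is November 8.
At the standard offset (UTC−06:00), 21:45 UTC − 6h = 15:45 Solor District standard time.
The standard-time date in Solor District, 5 November 2024, falls between 26 April and 8 November, so daylight saving is in effect and Solor District is at UTC−05:00.
21:45 UTC − 5h = 16:45 Solor District.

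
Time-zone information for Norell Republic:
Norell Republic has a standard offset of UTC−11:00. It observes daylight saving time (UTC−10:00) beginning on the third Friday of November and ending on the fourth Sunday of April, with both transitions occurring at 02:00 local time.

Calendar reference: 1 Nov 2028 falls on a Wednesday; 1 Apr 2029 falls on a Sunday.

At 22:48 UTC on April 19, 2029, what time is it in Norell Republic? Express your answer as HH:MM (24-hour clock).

1 November 2028 is a Wednesday, so the first Friday is November 3 and the third is November 17.
1 April 2029 is a Sunday, so the first Sunday is April 1 and the fourth is April 22.
At the standard offset (UTC−11:00), 22:48 UTC − 11h = 11:48 Norell Republic standard time.
The standard-time date in Norell Republic, April 19, 2029, falls between 17 November 2028 and 22 April 2029, so daylight saving is in effect and Norell Republic is at UTC−10:00.
22:48 UTC − 10h = 12:48 local.

12:48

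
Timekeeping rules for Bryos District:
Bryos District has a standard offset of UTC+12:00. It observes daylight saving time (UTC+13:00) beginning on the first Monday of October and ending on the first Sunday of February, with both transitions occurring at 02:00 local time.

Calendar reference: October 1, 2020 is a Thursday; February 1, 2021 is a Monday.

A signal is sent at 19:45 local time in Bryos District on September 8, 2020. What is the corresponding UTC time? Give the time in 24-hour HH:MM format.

1 October 2020 is a Thursday, so the first Monday is October 5.
1 February 2021 is a Monday, so the first Sunday is February 7.
Daylight saving runs 5 October 2020 – 7 February 2021; September 8, 2020 is outside that window, so Bryos District is on standard time at UTC+12:00.
19:45 local − 12h = 07:45 UTC.

07:45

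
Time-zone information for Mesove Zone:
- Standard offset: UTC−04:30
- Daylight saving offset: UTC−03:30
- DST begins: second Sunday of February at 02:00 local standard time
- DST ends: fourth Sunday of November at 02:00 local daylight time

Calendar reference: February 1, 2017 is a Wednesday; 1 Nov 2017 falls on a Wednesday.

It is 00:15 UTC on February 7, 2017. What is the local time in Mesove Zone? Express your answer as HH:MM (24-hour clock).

1 February 2017 is a Wednesday, so the first Sunday is February 5 and the second is February 12.
1 November 2017 is a Wednesday, so the first Sunday is November 5 and the fourth is November 26.
At the standard offset (UTC−04:30), 00:15 UTC − 4h30m = 19:45 Mesove Zone standard time (rolling into the previous day, 6 February 2017).
The standard-time date in Mesove Zone, February 6, 2017, does not fall between 12 February and 26 November, so daylight saving is not in effect and Mesove Zone is at UTC−04:30.
00:15 UTC − 4h30m = 19:45 local (rolling into the previous day, 6 February 2017).

19:45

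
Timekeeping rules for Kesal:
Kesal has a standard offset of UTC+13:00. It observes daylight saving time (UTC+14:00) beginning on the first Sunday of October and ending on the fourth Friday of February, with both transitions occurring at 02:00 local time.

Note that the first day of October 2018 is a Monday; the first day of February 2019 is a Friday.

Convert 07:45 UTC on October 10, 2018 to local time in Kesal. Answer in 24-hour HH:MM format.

1 October 2018 is a Monday, so the first Sunday is October 7.
1 February 2019 is a Friday, so the first Friday is February 1 and the fourth is February 22.
At the standard offset (UTC+13:00), 07:45 UTC + 13h = 20:45 Kesal standard time.
Daylight saving runs 7 October 2018 – 22 February 2019; the standard-time date in Kesal, October 10, 2018, is inside that window, so Kesal is at UTC+14:00.
07:45 UTC + 14h = 21:45 local.

21:45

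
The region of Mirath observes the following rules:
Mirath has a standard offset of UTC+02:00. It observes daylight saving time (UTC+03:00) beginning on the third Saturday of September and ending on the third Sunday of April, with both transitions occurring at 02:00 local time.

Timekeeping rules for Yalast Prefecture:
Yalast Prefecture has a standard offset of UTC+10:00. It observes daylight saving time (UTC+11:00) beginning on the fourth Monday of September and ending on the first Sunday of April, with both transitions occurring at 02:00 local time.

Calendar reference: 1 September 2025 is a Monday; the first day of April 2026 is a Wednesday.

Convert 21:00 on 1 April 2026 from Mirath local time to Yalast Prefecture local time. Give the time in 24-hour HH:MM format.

05:00

1 September 2025 is a Monday, so the first Saturday is September 6 and the third is September 20.
1 April 2026 is a Wednesday, so the first Sunday is April 5 and the third is April 19.
Daylight saving runs 20 September 2025 – 19 April 2026; 1 April 2026 is inside that window, so Mirath is at UTC+03:00.
21:00 Mirath − 3h = 18:00 UTC.
1 September 2025 is a Monday, so the first Monday is September 1 and the fourth is September 22.
1 April 2026 is a Wednesday, so the first Sunday is April 5.
At the standard offset (UTC+10:00), 18:00 UTC + 10h = 04:00 Yalast Prefecture standard time (rolling into the next day, 2 April 2026).
The standard-time date in Yalast Prefecture, 2 April 2026, lies within the daylight-saving period (22 September 2025 – 5 April 2026), so Yalast Prefecture is on daylight time, UTC+11:00.
18:00 UTC + 11h = 05:00 Yalast Prefecture (rolling into the next day, 2 April 2026).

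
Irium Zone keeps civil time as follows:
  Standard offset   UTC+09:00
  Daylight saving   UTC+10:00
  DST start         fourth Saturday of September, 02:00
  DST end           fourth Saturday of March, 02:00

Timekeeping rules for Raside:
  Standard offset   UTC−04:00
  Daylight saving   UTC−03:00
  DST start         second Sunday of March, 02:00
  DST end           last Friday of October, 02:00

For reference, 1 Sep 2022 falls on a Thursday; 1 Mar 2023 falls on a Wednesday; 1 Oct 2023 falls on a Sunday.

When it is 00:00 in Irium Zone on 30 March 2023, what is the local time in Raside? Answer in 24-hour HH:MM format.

1 September 2022 is a Thursday, so the first Saturday is September 3 and the fourth is September 24.
1 March 2023 is a Wednesday, so the first Saturday is March 4 and the fourth is March 25.
30 March 2023 is outside the daylight-saving period (24 September 2022 – 25 March 2023), so Irium Zone is on standard time, UTC+09:00.
00:00 Irium Zone − 9h = 15:00 UTC (rolling into the previous day, 29 March 2023).
1 March 2023 is a Wednesday, so the first Sunday is March 5 and the second is March 12.
1 October 2023 is a Sunday, so Fridays fall on 6, 13, 20, 27; the last is October 27.
At the standard offset (UTC−04:00), 15:00 UTC − 4h = 11:00 Raside standard time.
Daylight saving runs 12 March – 27 October; the standard-time date in Raside, 29 March 2023, is inside that window, so Raside is at UTC−03:00.
15:00 UTC − 3h = 12:00 Raside.

12:00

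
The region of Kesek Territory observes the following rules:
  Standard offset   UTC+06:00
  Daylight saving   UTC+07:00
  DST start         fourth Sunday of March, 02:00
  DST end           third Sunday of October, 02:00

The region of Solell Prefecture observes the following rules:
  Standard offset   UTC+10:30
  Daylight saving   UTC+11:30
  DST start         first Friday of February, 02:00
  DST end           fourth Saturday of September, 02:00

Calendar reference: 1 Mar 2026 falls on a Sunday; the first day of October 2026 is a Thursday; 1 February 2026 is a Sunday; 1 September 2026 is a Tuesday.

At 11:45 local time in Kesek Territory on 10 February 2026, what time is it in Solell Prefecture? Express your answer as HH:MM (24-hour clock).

1 March 2026 is a Sunday, so the first Sunday is March 1 and the fourth is March 22.
1 October 2026 is a Thursday, so the first Sunday is October 4 and the third is October 18.
10 February 2026 does not fall between 22 March and 18 October, so daylight saving is not in effect and Kesek Territory is at UTC+06:00.
11:45 Kesek Territory − 6h = 05:45 UTC.
1 February 2026 is a Sunday, so the first Friday is February 6.
1 September 2026 is a Tuesday, so the first Saturday is September 5 and the fourth is September 26.
At the standard offset (UTC+10:30), 05:45 UTC + 10h30m = 16:15 Solell Prefecture standard time.
The standard-time date in Solell Prefecture, 10 February 2026, falls between 6 February and 26 September, so daylight saving is in effect and Solell Prefecture is at UTC+11:30.
05:45 UTC + 11h30m = 17:15 Solell Prefecture.

17:15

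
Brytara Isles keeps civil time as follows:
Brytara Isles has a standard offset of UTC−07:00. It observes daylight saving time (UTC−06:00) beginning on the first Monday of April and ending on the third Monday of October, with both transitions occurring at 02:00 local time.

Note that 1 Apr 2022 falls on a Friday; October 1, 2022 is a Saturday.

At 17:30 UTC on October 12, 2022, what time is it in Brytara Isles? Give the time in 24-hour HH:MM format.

11:30

1 April 2022 is a Friday, so the first Monday is April 4.
1 October 2022 is a Saturday, so the first Monday is October 3 and the third is October 17.
At the standard offset (UTC−07:00), 17:30 UTC − 7h = 10:30 Brytara Isles standard time.
The standard-time date in Brytara Isles, October 12, 2022, lies within the daylight-saving period (4 April – 17 October), so Brytara Isles is on daylight time, UTC−06:00.
17:30 UTC − 6h = 11:30 local.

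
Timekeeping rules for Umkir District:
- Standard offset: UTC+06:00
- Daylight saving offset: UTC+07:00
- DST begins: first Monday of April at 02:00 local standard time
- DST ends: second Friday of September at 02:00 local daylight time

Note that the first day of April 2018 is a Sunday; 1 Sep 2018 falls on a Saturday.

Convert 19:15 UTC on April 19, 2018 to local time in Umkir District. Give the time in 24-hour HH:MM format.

1 April 2018 is a Sunday, so the first Monday is April 2.
1 September 2018 is a Saturday, so the first Friday is September 7 and the second is September 14.
At the standard offset (UTC+06:00), 19:15 UTC + 6h = 01:15 Umkir District standard time (rolling into the next day, 20 April 2018).
Daylight saving runs 2 April – 14 September; the standard-time date in Umkir District, April 20, 2018, is inside that window, so Umkir District is at UTC+07:00.
19:15 UTC + 7h = 02:15 local (rolling into the next day, 20 April 2018).

02:15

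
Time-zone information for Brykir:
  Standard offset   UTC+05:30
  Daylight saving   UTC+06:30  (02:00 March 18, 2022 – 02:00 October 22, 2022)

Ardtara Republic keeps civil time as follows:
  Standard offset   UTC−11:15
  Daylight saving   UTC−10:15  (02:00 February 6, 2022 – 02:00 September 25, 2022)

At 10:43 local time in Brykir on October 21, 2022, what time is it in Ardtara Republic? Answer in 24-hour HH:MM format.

16:58

October 21, 2022 lies within the daylight-saving period (18 March – 22 October), so Brykir is on daylight time, UTC+06:30.
10:43 Brykir − 6h30m = 04:13 UTC.
At the standard offset (UTC−11:15), 04:13 UTC − 11h15m = 16:58 Ardtara Republic standard time (rolling into the previous day, 20 October 2022).
The standard-time date in Ardtara Republic, October 20, 2022, is outside the daylight-saving period (6 February – 25 September), so Ardtara Republic is on standard time, UTC−11:15.
04:13 UTC − 11h15m = 16:58 Ardtara Republic (rolling into the previous day, 20 October 2022).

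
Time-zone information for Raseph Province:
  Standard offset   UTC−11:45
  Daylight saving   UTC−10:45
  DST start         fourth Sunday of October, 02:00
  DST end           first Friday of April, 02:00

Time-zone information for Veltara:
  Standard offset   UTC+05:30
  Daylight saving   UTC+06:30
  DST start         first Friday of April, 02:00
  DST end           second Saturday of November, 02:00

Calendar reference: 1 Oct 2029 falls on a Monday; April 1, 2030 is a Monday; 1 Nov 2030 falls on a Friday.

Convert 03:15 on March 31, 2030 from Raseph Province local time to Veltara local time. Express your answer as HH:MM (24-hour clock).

19:30

1 October 2029 is a Monday, so the first Sunday is October 7 and the fourth is October 28.
1 April 2030 is a Monday, so the first Friday is April 5.
Daylight saving runs 28 October 2029 – 5 April 2030; March 31, 2030 is inside that window, so Raseph Province is at UTC−10:45.
03:15 Raseph Province + 10h45m = 14:00 UTC.
1 April 2030 is a Monday, so the first Friday is April 5.
1 November 2030 is a Friday, so the first Saturday is November 2 and the second is November 9.
At the standard offset (UTC+05:30), 14:00 UTC + 5h30m = 19:30 Veltara standard time.
The standard-time date in Veltara, March 31, 2030, does not fall between 5 April and 9 November, so daylight saving is not in effect and Veltara is at UTC+05:30.
14:00 UTC + 5h30m = 19:30 Veltara.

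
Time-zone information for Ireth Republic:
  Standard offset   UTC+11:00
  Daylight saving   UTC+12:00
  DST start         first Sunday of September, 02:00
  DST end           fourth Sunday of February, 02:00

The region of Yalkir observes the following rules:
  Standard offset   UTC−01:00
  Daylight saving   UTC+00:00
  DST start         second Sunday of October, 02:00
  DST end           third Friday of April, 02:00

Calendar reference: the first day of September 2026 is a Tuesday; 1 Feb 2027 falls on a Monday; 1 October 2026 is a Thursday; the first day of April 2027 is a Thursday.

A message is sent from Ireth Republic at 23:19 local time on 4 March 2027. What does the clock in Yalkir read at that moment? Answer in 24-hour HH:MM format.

1 September 2026 is a Tuesday, so the first Sunday is September 6.
1 February 2027 is a Monday, so the first Sunday is February 7 and the fourth is February 28.
4 March 2027 is outside the daylight-saving period (6 September 2026 – 28 February 2027), so Ireth Republic is on standard time, UTC+11:00.
23:19 Ireth Republic − 11h = 12:19 UTC.
1 October 2026 is a Thursday, so the first Sunday is October 4 and the second is October 11.
1 April 2027 is a Thursday, so the first Friday is April 2 and the third is April 16.
At the standard offset (UTC−01:00), 12:19 UTC − 1h = 11:19 Yalkir standard time.
The standard-time date in Yalkir, 4 March 2027, falls between 11 October 2026 and 16 April 2027, so daylight saving is in effect and Yalkir is at UTC+00:00.
12:19 UTC + 0h = 12:19 Yalkir.

12:19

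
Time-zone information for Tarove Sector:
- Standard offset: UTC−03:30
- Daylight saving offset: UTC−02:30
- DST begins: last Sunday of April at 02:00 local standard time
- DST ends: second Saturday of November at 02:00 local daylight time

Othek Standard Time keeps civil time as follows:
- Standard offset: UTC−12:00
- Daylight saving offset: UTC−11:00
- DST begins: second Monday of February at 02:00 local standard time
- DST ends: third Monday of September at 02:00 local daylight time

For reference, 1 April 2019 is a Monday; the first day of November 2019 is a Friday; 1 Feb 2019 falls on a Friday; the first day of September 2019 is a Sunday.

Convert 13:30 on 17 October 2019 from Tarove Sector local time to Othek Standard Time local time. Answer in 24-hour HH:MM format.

04:00

1 April 2019 is a Monday, so Sundays fall on 7, 14, 21, 28; the last is April 28.
1 November 2019 is a Friday, so the first Saturday is November 2 and the second is November 9.
Daylight saving runs 28 April – 9 November; 17 October 2019 is inside that window, so Tarove Sector is at UTC−02:30.
13:30 Tarove Sector + 2h30m = 16:00 UTC.
1 February 2019 is a Friday, so the first Monday is February 4 and the second is February 11.
1 September 2019 is a Sunday, so the first Monday is September 2 and the third is September 16.
At the standard offset (UTC−12:00), 16:00 UTC − 12h = 04:00 Othek Standard Time standard time.
The standard-time date in Othek Standard Time, 17 October 2019, is outside the daylight-saving period (11 February – 16 September), so Othek Standard Time is on standard time, UTC−12:00.
16:00 UTC − 12h = 04:00 Othek Standard Time.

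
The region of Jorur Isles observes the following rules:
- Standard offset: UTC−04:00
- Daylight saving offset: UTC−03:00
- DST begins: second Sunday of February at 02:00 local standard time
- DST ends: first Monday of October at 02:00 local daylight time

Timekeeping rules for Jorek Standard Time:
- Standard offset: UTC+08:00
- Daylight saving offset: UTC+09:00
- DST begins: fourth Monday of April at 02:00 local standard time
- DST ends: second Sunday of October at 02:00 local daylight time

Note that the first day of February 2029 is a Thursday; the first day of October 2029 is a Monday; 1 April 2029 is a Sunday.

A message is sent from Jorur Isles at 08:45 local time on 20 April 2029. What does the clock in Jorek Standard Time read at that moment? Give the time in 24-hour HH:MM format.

19:45

1 February 2029 is a Thursday, so the first Sunday is February 4 and the second is February 11.
1 October 2029 is a Monday, so the first Monday is October 1.
Daylight saving runs 11 February – 1 October; 20 April 2029 is inside that window, so Jorur Isles is at UTC−03:00.
08:45 Jorur Isles + 3h = 11:45 UTC.
1 April 2029 is a Sunday, so the first Monday is April 2 and the fourth is April 23.
1 October 2029 is a Monday, so the first Sunday is October 7 and the second is October 14.
At the standard offset (UTC+08:00), 11:45 UTC + 8h = 19:45 Jorek Standard Time standard time.
The standard-time date in Jorek Standard Time, 20 April 2029, is outside the daylight-saving period (23 April – 14 October), so Jorek Standard Time is on standard time, UTC+08:00.
11:45 UTC + 8h = 19:45 Jorek Standard Time.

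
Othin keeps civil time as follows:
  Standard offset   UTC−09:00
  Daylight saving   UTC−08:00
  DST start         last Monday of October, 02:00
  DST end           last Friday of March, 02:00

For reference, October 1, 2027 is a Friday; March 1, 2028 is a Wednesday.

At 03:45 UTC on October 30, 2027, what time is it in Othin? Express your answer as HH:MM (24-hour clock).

1 October 2027 is a Friday, so Mondays fall on 4, 11, 18, 25; the last is October 25.
1 March 2028 is a Wednesday, so Fridays fall on 3, 10, 17, 24, 31; the last is March 31.
At the standard offset (UTC−09:00), 03:45 UTC − 9h = 18:45 Othin standard time (rolling into the previous day, 29 October 2027).
The standard-time date in Othin, October 29, 2027, lies within the daylight-saving period (25 October 2027 – 31 March 2028), so Othin is on daylight time, UTC−08:00.
03:45 UTC − 8h = 19:45 local (rolling into the previous day, 29 October 2027).

19:45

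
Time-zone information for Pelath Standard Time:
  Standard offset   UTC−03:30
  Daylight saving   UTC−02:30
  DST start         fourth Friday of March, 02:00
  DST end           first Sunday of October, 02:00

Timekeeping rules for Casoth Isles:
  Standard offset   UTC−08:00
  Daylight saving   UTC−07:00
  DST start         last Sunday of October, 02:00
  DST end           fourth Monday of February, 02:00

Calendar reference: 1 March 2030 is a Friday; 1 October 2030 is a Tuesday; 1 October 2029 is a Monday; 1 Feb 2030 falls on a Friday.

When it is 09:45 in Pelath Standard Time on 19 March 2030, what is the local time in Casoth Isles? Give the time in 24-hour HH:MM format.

1 March 2030 is a Friday, so the first Friday is March 1 and the fourth is March 22.
1 October 2030 is a Tuesday, so the first Sunday is October 6.
19 March 2030 is outside the daylight-saving period (22 March – 6 October), so Pelath Standard Time is on standard time, UTC−03:30.
09:45 Pelath Standard Time + 3h30m = 13:15 UTC.
1 October 2029 is a Monday, so Sundays fall on 7, 14, 21, 28; the last is October 28.
1 February 2030 is a Friday, so the first Monday is February 4 and the fourth is February 25.
At the standard offset (UTC−08:00), 13:15 UTC − 8h = 05:15 Casoth Isles standard time.
Daylight saving runs 28 October 2029 – 25 February 2030; the standard-time date in Casoth Isles, 19 March 2030, is outside that window, so Casoth Isles is on standard time at UTC−08:00.
13:15 UTC − 8h = 05:15 Casoth Isles.

05:15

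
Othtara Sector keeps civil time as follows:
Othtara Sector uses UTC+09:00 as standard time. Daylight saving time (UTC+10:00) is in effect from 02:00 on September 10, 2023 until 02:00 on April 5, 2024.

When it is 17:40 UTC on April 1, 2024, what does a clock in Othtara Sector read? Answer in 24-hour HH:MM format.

At the standard offset (UTC+09:00), 17:40 UTC + 9h = 02:40 Othtara Sector standard time (rolling into the next day, 2 April 2024).
The standard-time date in Othtara Sector, April 2, 2024, lies within the daylight-saving period (10 September 2023 – 5 April 2024), so Othtara Sector is on daylight time, UTC+10:00.
17:40 UTC + 10h = 03:40 local (rolling into the next day, 2 April 2024).

03:40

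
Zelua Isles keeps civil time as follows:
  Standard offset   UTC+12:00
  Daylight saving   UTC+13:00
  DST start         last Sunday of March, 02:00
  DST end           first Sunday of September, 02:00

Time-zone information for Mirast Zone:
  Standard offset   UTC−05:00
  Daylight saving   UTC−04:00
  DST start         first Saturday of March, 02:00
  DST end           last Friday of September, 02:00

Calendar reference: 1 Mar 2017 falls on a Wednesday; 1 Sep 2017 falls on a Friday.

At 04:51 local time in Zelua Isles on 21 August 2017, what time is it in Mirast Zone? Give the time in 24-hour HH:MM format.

11:51

1 March 2017 is a Wednesday, so Sundays fall on 5, 12, 19, 26; the last is March 26.
1 September 2017 is a Friday, so the first Sunday is September 3.
21 August 2017 falls between 26 March and 3 September, so daylight saving is in effect and Zelua Isles is at UTC+13:00.
04:51 Zelua Isles − 13h = 15:51 UTC (rolling into the previous day, 20 August 2017).
1 March 2017 is a Wednesday, so the first Saturday is March 4.
1 September 2017 is a Friday, so Fridays fall on 1, 8, 15, 22, 29; the last is September 29.
At the standard offset (UTC−05:00), 15:51 UTC − 5h = 10:51 Mirast Zone standard time.
The standard-time date in Mirast Zone, 20 August 2017, lies within the daylight-saving period (4 March – 29 September), so Mirast Zone is on daylight time, UTC−04:00.
15:51 UTC − 4h = 11:51 Mirast Zone.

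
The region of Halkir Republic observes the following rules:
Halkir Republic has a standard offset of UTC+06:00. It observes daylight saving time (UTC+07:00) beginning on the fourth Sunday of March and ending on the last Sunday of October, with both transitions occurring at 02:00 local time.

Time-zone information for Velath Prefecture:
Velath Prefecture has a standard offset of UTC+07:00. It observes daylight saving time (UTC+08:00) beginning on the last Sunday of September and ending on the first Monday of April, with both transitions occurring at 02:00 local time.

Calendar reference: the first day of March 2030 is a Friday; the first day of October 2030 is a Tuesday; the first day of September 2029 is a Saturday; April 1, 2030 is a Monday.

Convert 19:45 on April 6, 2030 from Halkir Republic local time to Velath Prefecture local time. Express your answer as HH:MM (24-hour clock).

19:45

1 March 2030 is a Friday, so the first Sunday is March 3 and the fourth is March 24.
1 October 2030 is a Tuesday, so Sundays fall on 6, 13, 20, 27; the last is October 27.
April 6, 2030 falls between 24 March and 27 October, so daylight saving is in effect and Halkir Republic is at UTC+07:00.
19:45 Halkir Republic − 7h = 12:45 UTC.
1 September 2029 is a Saturday, so Sundays fall on 2, 9, 16, 23, 30; the last is September 30.
1 April 2030 is a Monday, so the first Monday is April 1.
At the standard offset (UTC+07:00), 12:45 UTC + 7h = 19:45 Velath Prefecture standard time.
The standard-time date in Velath Prefecture, April 6, 2030, is outside the daylight-saving period (30 September 2029 – 1 April 2030), so Velath Prefecture is on standard time, UTC+07:00.
12:45 UTC + 7h = 19:45 Velath Prefecture.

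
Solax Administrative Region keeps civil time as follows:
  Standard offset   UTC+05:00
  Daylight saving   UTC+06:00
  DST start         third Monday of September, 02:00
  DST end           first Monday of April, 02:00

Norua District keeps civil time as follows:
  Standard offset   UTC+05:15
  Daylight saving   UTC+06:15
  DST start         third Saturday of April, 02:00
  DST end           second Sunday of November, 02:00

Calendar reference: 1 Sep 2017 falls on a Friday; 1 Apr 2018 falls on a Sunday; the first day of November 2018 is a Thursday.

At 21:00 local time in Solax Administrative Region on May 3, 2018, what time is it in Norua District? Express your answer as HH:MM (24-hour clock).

22:15

1 September 2017 is a Friday, so the first Monday is September 4 and the third is September 18.
1 April 2018 is a Sunday, so the first Monday is April 2.
May 3, 2018 is outside the daylight-saving period (18 September 2017 – 2 April 2018), so Solax Administrative Region is on standard time, UTC+05:00.
21:00 Solax Administrative Region − 5h = 16:00 UTC.
1 April 2018 is a Sunday, so the first Saturday is April 7 and the third is April 21.
1 November 2018 is a Thursday, so the first Sunday is November 4 and the second is November 11.
At the standard offset (UTC+05:15), 16:00 UTC + 5h15m = 21:15 Norua District standard time.
The standard-time date in Norua District, May 3, 2018, lies within the daylight-saving period (21 April – 11 November), so Norua District is on daylight time, UTC+06:15.
16:00 UTC + 6h15m = 22:15 Norua District.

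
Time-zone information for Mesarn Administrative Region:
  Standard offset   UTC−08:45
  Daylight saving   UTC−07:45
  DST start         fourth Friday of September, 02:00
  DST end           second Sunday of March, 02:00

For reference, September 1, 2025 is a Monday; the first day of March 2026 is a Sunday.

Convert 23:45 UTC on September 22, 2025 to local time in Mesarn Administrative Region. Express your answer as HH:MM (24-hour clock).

1 September 2025 is a Monday, so the first Friday is September 5 and the fourth is September 26.
1 March 2026 is a Sunday, so the first Sunday is March 1 and the second is March 8.
At the standard offset (UTC−08:45), 23:45 UTC − 8h45m = 15:00 Mesarn Administrative Region standard time.
Daylight saving runs 26 September 2025 – 8 March 2026; the standard-time date in Mesarn Administrative Region, September 22, 2025, is outside that window, so Mesarn Administrative Region is on standard time at UTC−08:45.
23:45 UTC − 8h45m = 15:00 local.

15:00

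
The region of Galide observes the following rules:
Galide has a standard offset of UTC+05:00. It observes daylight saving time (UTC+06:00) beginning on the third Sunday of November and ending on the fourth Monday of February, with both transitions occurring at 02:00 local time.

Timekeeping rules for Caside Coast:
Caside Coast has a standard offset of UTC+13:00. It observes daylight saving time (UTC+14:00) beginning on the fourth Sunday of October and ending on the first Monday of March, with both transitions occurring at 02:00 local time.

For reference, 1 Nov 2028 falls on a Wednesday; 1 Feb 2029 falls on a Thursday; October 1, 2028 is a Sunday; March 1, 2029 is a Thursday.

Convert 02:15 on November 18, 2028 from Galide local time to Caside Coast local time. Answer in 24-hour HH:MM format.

1 November 2028 is a Wednesday, so the first Sunday is November 5 and the third is November 19.
1 February 2029 is a Thursday, so the first Monday is February 5 and the fourth is February 26.
Daylight saving runs 19 November 2028 – 26 February 2029; November 18, 2028 is outside that window, so Galide is on standard time at UTC+05:00.
02:15 Galide − 5h = 21:15 UTC (rolling into the previous day, 17 November 2028).
1 October 2028 is a Sunday, so the first Sunday is October 1 and the fourth is October 22.
1 March 2029 is a Thursday, so the first Monday is March 5.
At the standard offset (UTC+13:00), 21:15 UTC + 13h = 10:15 Caside Coast standard time (rolling into the next day, 18 November 2028).
The standard-time date in Caside Coast, November 18, 2028, falls between 22 October 2028 and 5 March 2029, so daylight saving is in effect and Caside Coast is at UTC+14:00.
21:15 UTC + 14h = 11:15 Caside Coast (rolling into the next day, 18 November 2028).

11:15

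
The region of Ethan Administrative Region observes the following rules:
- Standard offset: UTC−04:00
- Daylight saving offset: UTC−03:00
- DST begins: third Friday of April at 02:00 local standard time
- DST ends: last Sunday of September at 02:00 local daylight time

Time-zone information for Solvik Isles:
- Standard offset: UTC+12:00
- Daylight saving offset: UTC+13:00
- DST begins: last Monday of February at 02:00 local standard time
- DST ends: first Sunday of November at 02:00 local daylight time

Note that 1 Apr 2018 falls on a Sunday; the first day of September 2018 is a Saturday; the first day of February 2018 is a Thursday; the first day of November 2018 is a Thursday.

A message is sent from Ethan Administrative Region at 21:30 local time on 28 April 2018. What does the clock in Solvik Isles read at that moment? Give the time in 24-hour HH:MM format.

13:30

1 April 2018 is a Sunday, so the first Friday is April 6 and the third is April 20.
1 September 2018 is a Saturday, so Sundays fall on 2, 9, 16, 23, 30; the last is September 30.
Daylight saving runs 20 April – 30 September; 28 April 2018 is inside that window, so Ethan Administrative Region is at UTC−03:00.
21:30 Ethan Administrative Region + 3h = 00:30 UTC (rolling into the next day, 29 April 2018).
1 February 2018 is a Thursday, so Mondays fall on 5, 12, 19, 26; the last is February 26.
1 November 2018 is a Thursday, so the first Sunday is November 4.
At the standard offset (UTC+12:00), 00:30 UTC + 12h = 12:30 Solvik Isles standard time.
The standard-time date in Solvik Isles, 29 April 2018, lies within the daylight-saving period (26 February – 4 November), so Solvik Isles is on daylight time, UTC+13:00.
00:30 UTC + 13h = 13:30 Solvik Isles.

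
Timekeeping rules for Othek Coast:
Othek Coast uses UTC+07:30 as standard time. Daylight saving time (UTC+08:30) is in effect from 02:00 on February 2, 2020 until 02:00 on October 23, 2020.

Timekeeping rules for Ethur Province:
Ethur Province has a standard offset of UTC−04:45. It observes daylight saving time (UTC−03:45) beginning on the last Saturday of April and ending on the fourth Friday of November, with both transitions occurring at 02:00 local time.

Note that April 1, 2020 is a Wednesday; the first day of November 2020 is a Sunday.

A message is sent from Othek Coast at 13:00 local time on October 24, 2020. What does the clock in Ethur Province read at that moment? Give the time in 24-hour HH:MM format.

October 24, 2020 is outside the daylight-saving period (2 February – 23 October), so Othek Coast is on standard time, UTC+07:30.
13:00 Othek Coast − 7h30m = 05:30 UTC.
1 April 2020 is a Wednesday, so Saturdays fall on 4, 11, 18, 25; the last is April 25.
1 November 2020 is a Sunday, so the first Friday is November 6 and the fourth is November 27.
At the standard offset (UTC−04:45), 05:30 UTC − 4h45m = 00:45 Ethur Province standard time.
The standard-time date in Ethur Province, October 24, 2020, lies within the daylight-saving period (25 April – 27 November), so Ethur Province is on daylight time, UTC−03:45.
05:30 UTC − 3h45m = 01:45 Ethur Province.

01:45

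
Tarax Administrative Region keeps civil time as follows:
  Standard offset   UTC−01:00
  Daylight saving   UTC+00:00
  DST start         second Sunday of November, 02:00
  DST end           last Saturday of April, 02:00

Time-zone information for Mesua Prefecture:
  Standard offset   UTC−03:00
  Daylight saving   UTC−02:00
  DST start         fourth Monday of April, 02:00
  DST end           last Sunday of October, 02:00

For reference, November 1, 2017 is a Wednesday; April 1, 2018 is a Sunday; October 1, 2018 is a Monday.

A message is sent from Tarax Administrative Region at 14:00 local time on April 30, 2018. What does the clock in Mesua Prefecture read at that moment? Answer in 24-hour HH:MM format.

13:00

1 November 2017 is a Wednesday, so the first Sunday is November 5 and the second is November 12.
1 April 2018 is a Sunday, so Saturdays fall on 7, 14, 21, 28; the last is April 28.
Daylight saving runs 12 November 2017 – 28 April 2018; April 30, 2018 is outside that window, so Tarax Administrative Region is on standard time at UTC−01:00.
14:00 Tarax Administrative Region + 1h = 15:00 UTC.
1 April 2018 is a Sunday, so the first Monday is April 2 and the fourth is April 23.
1 October 2018 is a Monday, so Sundays fall on 7, 14, 21, 28; the last is October 28.
At the standard offset (UTC−03:00), 15:00 UTC − 3h = 12:00 Mesua Prefecture standard time.
The standard-time date in Mesua Prefecture, April 30, 2018, falls between 23 April and 28 October, so daylight saving is in effect and Mesua Prefecture is at UTC−02:00.
15:00 UTC − 2h = 13:00 Mesua Prefecture.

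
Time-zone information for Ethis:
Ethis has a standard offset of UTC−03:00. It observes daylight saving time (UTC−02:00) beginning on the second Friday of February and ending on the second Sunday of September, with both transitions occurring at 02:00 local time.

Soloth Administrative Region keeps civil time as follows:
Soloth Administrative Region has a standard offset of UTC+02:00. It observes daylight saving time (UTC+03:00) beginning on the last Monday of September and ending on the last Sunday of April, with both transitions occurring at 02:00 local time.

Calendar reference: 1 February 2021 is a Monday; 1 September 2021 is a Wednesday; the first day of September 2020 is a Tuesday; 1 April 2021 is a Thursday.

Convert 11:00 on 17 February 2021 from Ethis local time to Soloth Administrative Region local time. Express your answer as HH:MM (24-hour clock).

16:00

1 February 2021 is a Monday, so the first Friday is February 5 and the second is February 12.
1 September 2021 is a Wednesday, so the first Sunday is September 5 and the second is September 12.
17 February 2021 lies within the daylight-saving period (12 February – 12 September), so Ethis is on daylight time, UTC−02:00.
11:00 Ethis + 2h = 13:00 UTC.
1 September 2020 is a Tuesday, so Mondays fall on 7, 14, 21, 28; the last is September 28.
1 April 2021 is a Thursday, so Sundays fall on 4, 11, 18, 25; the last is April 25.
At the standard offset (UTC+02:00), 13:00 UTC + 2h = 15:00 Soloth Administrative Region standard time.
Daylight saving runs 28 September 2020 – 25 April 2021; the standard-time date in Soloth Administrative Region, 17 February 2021, is inside that window, so Soloth Administrative Region is at UTC+03:00.
13:00 UTC + 3h = 16:00 Soloth Administrative Region.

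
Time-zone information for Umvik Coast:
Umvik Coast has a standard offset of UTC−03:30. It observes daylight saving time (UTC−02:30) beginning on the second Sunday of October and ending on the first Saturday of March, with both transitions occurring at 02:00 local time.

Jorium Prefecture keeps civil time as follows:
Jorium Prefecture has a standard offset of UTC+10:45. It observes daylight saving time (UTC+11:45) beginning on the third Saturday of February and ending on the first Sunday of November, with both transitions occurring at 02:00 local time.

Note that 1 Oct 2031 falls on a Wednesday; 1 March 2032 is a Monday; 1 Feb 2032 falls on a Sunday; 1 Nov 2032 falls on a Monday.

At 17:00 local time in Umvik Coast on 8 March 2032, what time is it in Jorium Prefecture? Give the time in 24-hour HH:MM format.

1 October 2031 is a Wednesday, so the first Sunday is October 5 and the second is October 12.
1 March 2032 is a Monday, so the first Saturday is March 6.
8 March 2032 does not fall between 12 October 2031 and 6 March 2032, so daylight saving is not in effect and Umvik Coast is at UTC−03:30.
17:00 Umvik Coast + 3h30m = 20:30 UTC.
1 February 2032 is a Sunday, so the first Saturday is February 7 and the third is February 21.
1 November 2032 is a Monday, so the first Sunday is November 7.
At the standard offset (UTC+10:45), 20:30 UTC + 10h45m = 07:15 Jorium Prefecture standard time (rolling into the next day, 9 March 2032).
The standard-time date in Jorium Prefecture, 9 March 2032, lies within the daylight-saving period (21 February – 7 November), so Jorium Prefecture is on daylight time, UTC+11:45.
20:30 UTC + 11h45m = 08:15 Jorium Prefecture (rolling into the next day, 9 March 2032).

08:15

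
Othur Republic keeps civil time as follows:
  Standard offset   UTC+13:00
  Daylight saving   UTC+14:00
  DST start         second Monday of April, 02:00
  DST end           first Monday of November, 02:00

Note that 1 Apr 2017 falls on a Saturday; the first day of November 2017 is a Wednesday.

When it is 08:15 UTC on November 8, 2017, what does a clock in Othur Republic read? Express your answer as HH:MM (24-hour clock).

21:15

1 April 2017 is a Saturday, so the first Monday is April 3 and the second is April 10.
1 November 2017 is a Wednesday, so the first Monday is November 6.
At the standard offset (UTC+13:00), 08:15 UTC + 13h = 21:15 Othur Republic standard time.
Daylight saving runs 10 April – 6 November; the standard-time date in Othur Republic, November 8, 2017, is outside that window, so Othur Republic is on standard time at UTC+13:00.
08:15 UTC + 13h = 21:15 local.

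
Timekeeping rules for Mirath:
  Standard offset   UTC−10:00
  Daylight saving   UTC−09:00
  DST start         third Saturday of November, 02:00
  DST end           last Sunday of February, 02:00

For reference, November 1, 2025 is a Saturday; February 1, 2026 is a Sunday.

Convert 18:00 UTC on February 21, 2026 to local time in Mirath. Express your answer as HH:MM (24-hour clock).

1 November 2025 is a Saturday, so the first Saturday is November 1 and the third is November 15.
1 February 2026 is a Sunday, so Sundays fall on 1, 8, 15, 22; the last is February 22.
At the standard offset (UTC−10:00), 18:00 UTC − 10h = 08:00 Mirath standard time.
The standard-time date in Mirath, February 21, 2026, lies within the daylight-saving period (15 November 2025 – 22 February 2026), so Mirath is on daylight time, UTC−09:00.
18:00 UTC − 9h = 09:00 local.

09:00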